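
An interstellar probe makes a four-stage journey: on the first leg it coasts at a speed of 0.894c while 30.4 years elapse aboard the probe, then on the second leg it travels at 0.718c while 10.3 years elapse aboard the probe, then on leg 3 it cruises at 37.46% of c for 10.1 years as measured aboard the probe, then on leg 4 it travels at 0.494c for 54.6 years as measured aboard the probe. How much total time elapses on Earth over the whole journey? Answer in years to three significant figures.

Δt = 156 years

Leg 1: γ = 1/√(1 − 0.894²) = 1/√0.2008 = 2.232; Δt_1 = 2.232 × 30.4 = 67.85 years.
Leg 2: γ = 1/√(1 − 0.718²) = 1/√0.4845 = 1.437; Δt_2 = 1.437 × 10.3 = 14.80 years.
Leg 3: β = 0.3746; γ = 1/√(1 − 0.3746²) = 1/√0.8597 = 1.079; Δt_3 = 1.079 × 10.1 = 10.89 years.
Leg 4: γ = 1/√(1 − 0.494²) = 1/√0.7560 = 1.150; Δt_4 = 1.150 × 54.6 = 62.80 years.
Total: 67.85 + 14.80 + 10.89 + 62.80 years.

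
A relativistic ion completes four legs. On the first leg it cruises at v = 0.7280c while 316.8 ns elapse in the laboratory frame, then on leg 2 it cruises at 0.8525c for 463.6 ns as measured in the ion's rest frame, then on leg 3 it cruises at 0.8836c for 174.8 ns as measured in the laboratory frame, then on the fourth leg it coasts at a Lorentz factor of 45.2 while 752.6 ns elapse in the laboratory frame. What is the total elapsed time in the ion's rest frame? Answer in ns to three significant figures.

Leg 1: γ = 1/√(1 − 0.7280²) = 1/√0.4700 = 1.459; τ_1 = 316.8/1.459 = 217.2 ns.
Leg 2: 463.6 ns is already measured in the ion's rest frame.
Leg 3: γ = 1/√(1 − 0.8836²) = 1/√0.2193 = 2.136; τ_3 = 174.8/2.136 = 81.85 ns.
Leg 4: γ = 45.2; τ_4 = 752.6/45.20 = 16.65 ns.
Total: 217.2 + 463.6 + 81.85 + 16.65 ns.

τ = 779 ns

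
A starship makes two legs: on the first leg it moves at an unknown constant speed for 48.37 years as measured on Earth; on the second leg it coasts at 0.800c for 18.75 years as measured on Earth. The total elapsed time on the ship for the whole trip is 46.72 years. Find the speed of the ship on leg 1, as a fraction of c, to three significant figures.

Leg 1: speed unknown; τ_1 = 48.37/γ_1.
Leg 2: γ = 1/√(1 − 0.800²) = 5/3 ≈ 1.667; τ_2 = 18.75/1.667 = 11.25 years.
Total proper time: τ_1 + 11.25 = 46.72, so τ_1 = 46.72 − 11.25 = 35.47 years.
γ_1 = 48.37/35.47 = 1.364; β = √(1 − 1/γ²) = √0.4623.

β = 0.680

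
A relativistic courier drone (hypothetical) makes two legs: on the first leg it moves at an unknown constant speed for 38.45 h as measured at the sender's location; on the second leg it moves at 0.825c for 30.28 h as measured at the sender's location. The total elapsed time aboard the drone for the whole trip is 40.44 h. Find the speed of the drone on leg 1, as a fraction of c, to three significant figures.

β = 0.795

Leg 1: speed unknown; τ_1 = 38.45/γ_1.
Leg 2: γ = 1/√(1 − 0.825²) = 1/√0.3194 = 1.769; τ_2 = 30.28/1.769 = 17.11 h.
Total proper time: τ_1 + 17.11 = 40.44, so τ_1 = 40.44 − 17.11 = 23.33 h.
γ_1 = 38.45/23.33 = 1.648; β = √(1 − 1/γ²) = √0.6319.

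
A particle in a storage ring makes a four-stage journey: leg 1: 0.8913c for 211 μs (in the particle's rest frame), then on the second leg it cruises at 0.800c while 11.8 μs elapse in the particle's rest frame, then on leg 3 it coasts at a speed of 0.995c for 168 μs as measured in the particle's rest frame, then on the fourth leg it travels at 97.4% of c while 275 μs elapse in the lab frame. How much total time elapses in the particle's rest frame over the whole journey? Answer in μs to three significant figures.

τ = 453 μs

Leg 1: 211 μs is already measured in the particle's rest frame.
Leg 2: 11.8 μs is already measured in the particle's rest frame.
Leg 3: 168 μs is already measured in the particle's rest frame.
Leg 4: β = 0.974; γ = 1/√(1 − 0.974²) = 1/√0.05132 = 4.414; τ_4 = 275/4.414 = 62.30 μs.
Total: 211.0 + 11.80 + 168.0 + 62.30 μs.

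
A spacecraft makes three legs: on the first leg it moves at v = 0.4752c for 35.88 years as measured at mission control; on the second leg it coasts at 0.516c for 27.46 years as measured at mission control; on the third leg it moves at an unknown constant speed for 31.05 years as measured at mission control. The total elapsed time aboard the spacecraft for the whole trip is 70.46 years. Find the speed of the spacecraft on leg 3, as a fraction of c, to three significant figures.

β = 0.869

Leg 1: γ = 1/√(1 − 0.4752²) = 1/√0.7742 = 1.137; τ_1 = 35.88/1.137 = 31.57 years.
Leg 2: γ = 1/√(1 − 0.516²) = 1/√0.7337 = 1.167; τ_2 = 27.46/1.167 = 23.52 years.
Leg 3: speed unknown; τ_3 = 31.05/γ_3.
Total proper time: 31.57 + 23.52 + τ_3 = 70.46, so τ_3 = 70.46 − 55.09 = 15.37 years.
γ_3 = 31.05/15.37 = 2.020; β = √(1 − 1/γ²) = √0.7550.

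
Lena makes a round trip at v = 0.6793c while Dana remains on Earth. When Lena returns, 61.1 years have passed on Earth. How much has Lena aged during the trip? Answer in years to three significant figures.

γ = 1/√(1 − 0.6793²) = 1/√0.5386 = 1.363
Lena's clock measures proper time along the trip: τ = Δt/γ = 61.1/1.363 years.

τ = 44.8 years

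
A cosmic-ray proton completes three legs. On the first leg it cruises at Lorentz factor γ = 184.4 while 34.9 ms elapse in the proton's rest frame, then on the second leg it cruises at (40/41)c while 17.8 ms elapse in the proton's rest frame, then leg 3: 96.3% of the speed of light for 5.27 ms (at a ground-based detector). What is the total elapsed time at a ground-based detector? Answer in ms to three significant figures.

Δt = 6520 ms

Leg 1: γ = 184.4; Δt_1 = 184.4 × 34.9 = 6436 ms.
Leg 2: γ = 1/√(1 − (40/41)²) = 41/9 ≈ 4.556; Δt_2 = 4.556 × 17.8 = 81.09 ms.
Leg 3: 5.27 ms is already measured at a ground-based detector.
Total: 6436 + 81.09 + 5.270 ms.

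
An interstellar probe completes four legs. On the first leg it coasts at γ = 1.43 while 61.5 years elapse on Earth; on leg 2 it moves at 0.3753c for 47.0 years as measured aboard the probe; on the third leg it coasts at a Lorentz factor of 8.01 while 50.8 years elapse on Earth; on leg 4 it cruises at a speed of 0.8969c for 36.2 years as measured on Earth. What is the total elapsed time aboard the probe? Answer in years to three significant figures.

τ = 112 years

Leg 1: γ = 1.43; τ_1 = 61.5/1.430 = 43.01 years.
Leg 2: 47.0 years is already measured aboard the probe.
Leg 3: γ = 8.01; τ_3 = 50.8/8.010 = 6.342 years.
Leg 4: γ = 1/√(1 − 0.8969²) = 1/√0.1956 = 2.261; τ_4 = 36.2/2.261 = 16.01 years.
Total: 43.01 + 47.00 + 6.342 + 16.01 years.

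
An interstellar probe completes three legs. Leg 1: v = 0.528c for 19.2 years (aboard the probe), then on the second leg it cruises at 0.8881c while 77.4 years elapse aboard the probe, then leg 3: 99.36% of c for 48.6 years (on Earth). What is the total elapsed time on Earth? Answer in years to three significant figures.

Leg 1: γ = 1/√(1 − 0.528²) = 1/√0.7212 = 1.178; Δt_1 = 1.178 × 19.2 = 22.61 years.
Leg 2: γ = 1/√(1 − 0.8881²) = 1/√0.2113 = 2.176; Δt_2 = 2.176 × 77.4 = 168.4 years.
Leg 3: 48.6 years is already measured on Earth.
Total: 22.61 + 168.4 + 48.60 years.

Δt = 240 years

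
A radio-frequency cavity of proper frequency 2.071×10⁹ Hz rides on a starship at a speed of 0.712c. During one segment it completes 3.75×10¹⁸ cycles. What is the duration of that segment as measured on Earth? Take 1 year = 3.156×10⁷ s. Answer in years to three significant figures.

γ = 1/√(1 − 0.712²) = 1/√0.4931 = 1.424
Proper time for N cycles: τ = N/f = 3.75×10¹⁸/(2.071×10⁹) = 1.811×10⁹ s = 57.37 years.
Lab-frame duration Δt = γτ = 1.424 × 57.37 = 81.71 years.

Δt = 81.7 years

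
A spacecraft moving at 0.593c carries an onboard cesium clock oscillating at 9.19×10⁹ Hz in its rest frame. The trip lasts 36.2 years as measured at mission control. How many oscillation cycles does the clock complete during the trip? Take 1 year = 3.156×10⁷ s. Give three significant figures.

γ = 1/√(1 − 0.593²) = 1/√0.6484 = 1.242
The oscillator's own cycle count is N = f × τ where τ is the proper time aboard the spacecraft. τ = Δt/γ = 36.2/1.242 = 29.15 years = 9.199×10⁸ s.
N = 9.19×10⁹ × 9.199×10⁸ = 8.454×10¹⁸.

N = 8.45×10¹⁸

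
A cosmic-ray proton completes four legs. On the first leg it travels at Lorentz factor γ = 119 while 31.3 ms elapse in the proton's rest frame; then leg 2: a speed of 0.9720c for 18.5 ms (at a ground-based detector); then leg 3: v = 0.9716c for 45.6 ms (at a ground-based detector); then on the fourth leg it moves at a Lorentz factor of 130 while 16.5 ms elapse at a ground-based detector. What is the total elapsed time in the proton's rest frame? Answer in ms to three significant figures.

Leg 1: 31.3 ms is already measured in the proton's rest frame.
Leg 2: γ = 1/√(1 − 0.9720²) = 1/√0.05522 = 4.256; τ_2 = 18.5/4.256 = 4.347 ms.
Leg 3: γ = 1/√(1 − 0.9716²) = 1/√0.05599 = 4.226; τ_3 = 45.6/4.226 = 10.79 ms.
Leg 4: γ = 130; τ_4 = 16.5/130.0 = 0.1269 ms.
Total: 31.30 + 4.347 + 10.79 + 0.1269 ms.

τ = 46.6 ms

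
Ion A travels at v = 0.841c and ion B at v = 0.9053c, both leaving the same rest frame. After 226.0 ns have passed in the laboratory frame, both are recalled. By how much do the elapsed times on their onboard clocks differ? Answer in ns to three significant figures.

|τ_A − τ_B| = 26.3 ns

A: γ = 1/√(1 − 0.841²) = 1/√0.2927 = 1.848; τ_A = 226.0/1.848 = 122.3 ns.
B: γ = 1/√(1 − 0.9053²) = 1/√0.1804 = 2.354; τ_B = 226.0/2.354 = 96.00 ns.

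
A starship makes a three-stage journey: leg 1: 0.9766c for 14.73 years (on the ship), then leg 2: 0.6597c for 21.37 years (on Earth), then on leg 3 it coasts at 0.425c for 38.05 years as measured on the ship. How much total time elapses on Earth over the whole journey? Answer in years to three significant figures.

Leg 1: γ = 1/√(1 − 0.9766²) = 1/√0.04625 = 4.650; Δt_1 = 4.650 × 14.73 = 68.49 years.
Leg 2: 21.37 years is already measured on Earth.
Leg 3: γ = 1/√(1 − 0.425²) = 1/√0.8194 = 1.105; Δt_3 = 1.105 × 38.05 = 42.04 years.
Total: 68.49 + 21.37 + 42.04 years.

Δt = 132 years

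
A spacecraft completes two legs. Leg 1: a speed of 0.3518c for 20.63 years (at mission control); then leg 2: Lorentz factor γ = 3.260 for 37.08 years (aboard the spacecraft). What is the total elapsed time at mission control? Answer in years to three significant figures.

Δt = 142 years

Leg 1: 20.63 years is already measured at mission control.
Leg 2: γ = 3.260; Δt_2 = 3.260 × 37.08 = 120.9 years.
Total: 20.63 + 120.9 years.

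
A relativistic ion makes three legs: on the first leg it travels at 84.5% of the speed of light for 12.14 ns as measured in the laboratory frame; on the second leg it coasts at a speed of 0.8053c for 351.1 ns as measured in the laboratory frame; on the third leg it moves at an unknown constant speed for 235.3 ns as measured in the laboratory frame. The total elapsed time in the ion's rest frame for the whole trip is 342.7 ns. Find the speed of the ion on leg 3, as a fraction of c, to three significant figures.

β = 0.839

Leg 1: β = 0.845; γ = 1/√(1 − 0.845²) = 1/√0.2860 = 1.870; τ_1 = 12.14/1.870 = 6.492 ns.
Leg 2: γ = 1/√(1 − 0.8053²) = 1/√0.3515 = 1.687; τ_2 = 351.1/1.687 = 208.2 ns.
Leg 3: speed unknown; τ_3 = 235.3/γ_3.
Total proper time: 6.492 + 208.2 + τ_3 = 342.7, so τ_3 = 342.7 − 214.6 = 128.1 ns.
γ_3 = 235.3/128.1 = 1.838; β = √(1 − 1/γ²) = √0.7038.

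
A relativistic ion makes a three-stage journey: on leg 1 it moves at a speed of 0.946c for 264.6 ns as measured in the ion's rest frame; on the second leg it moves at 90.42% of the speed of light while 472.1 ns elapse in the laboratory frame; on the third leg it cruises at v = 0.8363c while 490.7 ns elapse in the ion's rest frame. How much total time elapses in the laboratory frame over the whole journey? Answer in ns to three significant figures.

Δt = 2180 ns

Leg 1: γ = 1/√(1 − 0.946²) = 1/√0.1051 = 3.085; Δt_1 = 3.085 × 264.6 = 816.2 ns.
Leg 2: 472.1 ns is already measured in the laboratory frame.
Leg 3: γ = 1/√(1 − 0.8363²) = 1/√0.3006 = 1.824; Δt_3 = 1.824 × 490.7 = 895.0 ns.
Total: 816.2 + 472.1 + 895.0 ns.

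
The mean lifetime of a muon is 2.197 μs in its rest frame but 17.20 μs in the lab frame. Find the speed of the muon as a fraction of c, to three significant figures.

β = 0.992

γ = Δt/τ₀ = 17.20/2.197 = 7.829
β = √(1 − 1/γ²) = √(1 − 0.01632) = √0.9837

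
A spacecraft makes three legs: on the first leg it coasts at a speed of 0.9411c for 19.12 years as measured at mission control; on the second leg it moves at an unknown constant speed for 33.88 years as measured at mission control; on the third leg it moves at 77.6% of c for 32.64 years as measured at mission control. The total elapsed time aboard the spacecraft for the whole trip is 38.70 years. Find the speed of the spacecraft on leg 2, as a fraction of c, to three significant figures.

β = 0.939

Leg 1: γ = 1/√(1 − 0.9411²) = 1/√0.1143 = 2.957; τ_1 = 19.12/2.957 = 6.465 years.
Leg 2: speed unknown; τ_2 = 33.88/γ_2.
Leg 3: β = 0.776; γ = 1/√(1 − 0.776²) = 1/√0.3978 = 1.585; τ_3 = 32.64/1.585 = 20.59 years.
Total proper time: 6.465 + τ_2 + 20.59 = 38.70, so τ_2 = 38.70 − 27.05 = 11.65 years.
γ_2 = 33.88/11.65 = 2.909; β = √(1 − 1/γ²) = √0.8818.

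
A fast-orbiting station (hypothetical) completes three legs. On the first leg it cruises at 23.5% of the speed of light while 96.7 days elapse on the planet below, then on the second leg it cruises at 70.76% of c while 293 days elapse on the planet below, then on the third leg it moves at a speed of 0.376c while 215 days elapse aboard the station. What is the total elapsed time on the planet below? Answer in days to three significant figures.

Δt = 622 days

Leg 1: 96.7 days is already measured on the planet below.
Leg 2: 293 days is already measured on the planet below.
Leg 3: γ = 1/√(1 − 0.376²) = 1/√0.8586 = 1.079; Δt_3 = 1.079 × 215 = 232.0 days.
Total: 96.70 + 293.0 + 232.0 days.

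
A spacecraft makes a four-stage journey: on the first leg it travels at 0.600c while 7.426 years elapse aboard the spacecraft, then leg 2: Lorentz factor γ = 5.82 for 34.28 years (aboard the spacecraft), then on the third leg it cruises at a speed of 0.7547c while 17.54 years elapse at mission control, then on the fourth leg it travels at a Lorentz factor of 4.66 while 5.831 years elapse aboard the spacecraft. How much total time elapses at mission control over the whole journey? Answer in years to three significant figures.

Leg 1: γ = 1/√(1 − 0.600²) = 5/4 = 1.250; Δt_1 = 1.250 × 7.426 = 9.283 years.
Leg 2: γ = 5.82; Δt_2 = 5.820 × 34.28 = 199.5 years.
Leg 3: 17.54 years is already measured at mission control.
Leg 4: γ = 4.66; Δt_4 = 4.660 × 5.831 = 27.17 years.
Total: 9.283 + 199.5 + 17.54 + 27.17 years.

Δt = 254 years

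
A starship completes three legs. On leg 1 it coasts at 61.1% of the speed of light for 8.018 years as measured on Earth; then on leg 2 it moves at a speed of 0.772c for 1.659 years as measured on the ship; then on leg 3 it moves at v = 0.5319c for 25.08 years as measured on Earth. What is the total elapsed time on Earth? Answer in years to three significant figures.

Leg 1: 8.018 years is already measured on Earth.
Leg 2: γ = 1/√(1 − 0.772²) = 1/√0.4040 = 1.573; Δt_2 = 1.573 × 1.659 = 2.610 years.
Leg 3: 25.08 years is already measured on Earth.
Total: 8.018 + 2.610 + 25.08 years.

Δt = 35.7 years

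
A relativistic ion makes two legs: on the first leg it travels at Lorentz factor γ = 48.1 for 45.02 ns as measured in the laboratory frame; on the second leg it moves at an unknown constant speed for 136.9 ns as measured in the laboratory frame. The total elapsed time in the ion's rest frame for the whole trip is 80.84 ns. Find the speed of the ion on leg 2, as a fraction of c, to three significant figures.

β = 0.812

Leg 1: γ = 48.1; τ_1 = 45.02/48.10 = 0.9360 ns.
Leg 2: speed unknown; τ_2 = 136.9/γ_2.
Total proper time: 0.9360 + τ_2 = 80.84, so τ_2 = 80.84 − 0.9360 = 79.90 ns.
γ_2 = 136.9/79.90 = 1.713; β = √(1 − 1/γ²) = √0.6593.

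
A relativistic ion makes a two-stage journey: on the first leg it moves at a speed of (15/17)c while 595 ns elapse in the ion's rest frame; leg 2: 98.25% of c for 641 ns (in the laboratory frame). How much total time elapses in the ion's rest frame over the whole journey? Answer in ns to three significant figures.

Leg 1: 595 ns is already measured in the ion's rest frame.
Leg 2: β = 0.9825; γ = 1/√(1 − 0.9825²) = 1/√0.03469 = 5.369; τ_2 = 641/5.369 = 119.4 ns.
Total: 595.0 + 119.4 ns.

τ = 714 ns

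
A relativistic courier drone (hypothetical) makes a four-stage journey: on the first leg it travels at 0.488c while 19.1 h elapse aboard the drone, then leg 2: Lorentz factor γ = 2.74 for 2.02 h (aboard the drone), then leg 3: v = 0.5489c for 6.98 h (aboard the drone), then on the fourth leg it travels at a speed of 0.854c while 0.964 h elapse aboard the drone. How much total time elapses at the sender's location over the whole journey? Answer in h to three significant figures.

Leg 1: γ = 1/√(1 − 0.488²) = 1/√0.7619 = 1.146; Δt_1 = 1.146 × 19.1 = 21.88 h.
Leg 2: γ = 2.74; Δt_2 = 2.740 × 2.02 = 5.535 h.
Leg 3: γ = 1/√(1 − 0.5489²) = 1/√0.6987 = 1.196; Δt_3 = 1.196 × 6.98 = 8.350 h.
Leg 4: γ = 1/√(1 − 0.854²) = 1/√0.2707 = 1.922; Δt_4 = 1.922 × 0.964 = 1.853 h.
Total: 21.88 + 5.535 + 8.350 + 1.853 h.

Δt = 37.6 h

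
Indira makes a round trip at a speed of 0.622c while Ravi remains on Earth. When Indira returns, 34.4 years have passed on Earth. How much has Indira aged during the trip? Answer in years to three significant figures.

τ = 26.9 years

γ = 1/√(1 − 0.622²) = 1/√0.6131 = 1.277
Indira's clock measures proper time along the trip: τ = Δt/γ = 34.4/1.277 years.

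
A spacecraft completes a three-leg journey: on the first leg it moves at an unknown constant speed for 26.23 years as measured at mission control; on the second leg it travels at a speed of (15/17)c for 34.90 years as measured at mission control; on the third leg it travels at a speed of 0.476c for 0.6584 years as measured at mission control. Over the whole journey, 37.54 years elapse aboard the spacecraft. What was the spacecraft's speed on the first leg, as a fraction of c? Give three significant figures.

β = 0.622

Leg 1: speed unknown; τ_1 = 26.23/γ_1.
Leg 2: γ = 1/√(1 − (15/17)²) = 17/8 = 2.125; τ_2 = 34.90/2.125 = 16.42 years.
Leg 3: γ = 1/√(1 − 0.476²) = 1/√0.7734 = 1.137; τ_3 = 0.6584/1.137 = 0.5790 years.
Total proper time: τ_1 + 16.42 + 0.5790 = 37.54, so τ_1 = 37.54 − 17.00 = 20.54 years.
γ_1 = 26.23/20.54 = 1.277; β = √(1 − 1/γ²) = √0.3869.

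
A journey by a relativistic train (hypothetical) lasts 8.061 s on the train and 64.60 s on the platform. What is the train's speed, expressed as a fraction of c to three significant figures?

The proper time is measured on the train (both events occur at the train's location); Δt is measured on the platform. γ = Δt/τ = 64.60/8.061 = 8.014.
β = √(1 − 1/γ²) = √(1 − 0.01557) = √0.9844

β = 0.992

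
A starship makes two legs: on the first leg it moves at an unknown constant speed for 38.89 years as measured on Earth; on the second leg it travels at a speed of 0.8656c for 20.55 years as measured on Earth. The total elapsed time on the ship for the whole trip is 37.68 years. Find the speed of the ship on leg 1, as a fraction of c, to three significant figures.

Leg 1: speed unknown; τ_1 = 38.89/γ_1.
Leg 2: γ = 1/√(1 − 0.8656²) = 1/√0.2507 = 1.997; τ_2 = 20.55/1.997 = 10.29 years.
Total proper time: τ_1 + 10.29 = 37.68, so τ_1 = 37.68 − 10.29 = 27.39 years.
γ_1 = 38.89/27.39 = 1.420; β = √(1 − 1/γ²) = √0.5040.

β = 0.710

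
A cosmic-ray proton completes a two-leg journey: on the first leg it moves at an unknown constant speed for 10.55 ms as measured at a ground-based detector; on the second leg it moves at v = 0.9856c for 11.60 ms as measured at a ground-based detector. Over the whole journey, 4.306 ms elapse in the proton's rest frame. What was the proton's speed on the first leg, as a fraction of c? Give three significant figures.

Leg 1: speed unknown; τ_1 = 10.55/γ_1.
Leg 2: γ = 1/√(1 − 0.9856²) = 1/√0.02859 = 5.914; τ_2 = 11.60/5.914 = 1.961 ms.
Total proper time: τ_1 + 1.961 = 4.306, so τ_1 = 4.306 − 1.961 = 2.345 ms.
γ_1 = 10.55/2.345 = 4.500; β = √(1 − 1/γ²) = √0.9506.

β = 0.975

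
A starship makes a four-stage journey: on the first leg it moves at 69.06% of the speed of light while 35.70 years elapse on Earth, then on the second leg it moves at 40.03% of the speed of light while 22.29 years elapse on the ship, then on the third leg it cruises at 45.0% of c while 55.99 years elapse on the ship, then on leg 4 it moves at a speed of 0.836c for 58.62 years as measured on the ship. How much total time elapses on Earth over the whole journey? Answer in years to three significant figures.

Leg 1: 35.70 years is already measured on Earth.
Leg 2: β = 0.4003; γ = 1/√(1 − 0.4003²) = 1/√0.8398 = 1.091; Δt_2 = 1.091 × 22.29 = 24.32 years.
Leg 3: β = 0.450; γ = 1/√(1 − 0.450²) = 1/√0.7975 = 1.120; Δt_3 = 1.120 × 55.99 = 62.70 years.
Leg 4: γ = 1/√(1 − 0.836²) = 1/√0.3011 = 1.822; Δt_4 = 1.822 × 58.62 = 106.8 years.
Total: 35.70 + 24.32 + 62.70 + 106.8 years.

Δt = 230 years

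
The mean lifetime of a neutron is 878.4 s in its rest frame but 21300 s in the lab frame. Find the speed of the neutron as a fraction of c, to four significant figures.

γ = Δt/τ₀ = 21300/878.4 = 24.25
β = √(1 − 1/γ²) = √(1 − 0.001701) = √0.9983

v = 0.9991c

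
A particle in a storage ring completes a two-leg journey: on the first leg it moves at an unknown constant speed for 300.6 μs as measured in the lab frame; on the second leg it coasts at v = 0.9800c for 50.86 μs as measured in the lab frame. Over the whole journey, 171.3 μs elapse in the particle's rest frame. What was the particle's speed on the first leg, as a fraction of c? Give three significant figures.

Leg 1: speed unknown; τ_1 = 300.6/γ_1.
Leg 2: γ = 1/√(1 − 0.9800²) = 1/√0.03960 = 5.025; τ_2 = 50.86/5.025 = 10.12 μs.
Total proper time: τ_1 + 10.12 = 171.3, so τ_1 = 171.3 − 10.12 = 161.2 μs.
γ_1 = 300.6/161.2 = 1.865; β = √(1 − 1/γ²) = √0.7125.

β = 0.844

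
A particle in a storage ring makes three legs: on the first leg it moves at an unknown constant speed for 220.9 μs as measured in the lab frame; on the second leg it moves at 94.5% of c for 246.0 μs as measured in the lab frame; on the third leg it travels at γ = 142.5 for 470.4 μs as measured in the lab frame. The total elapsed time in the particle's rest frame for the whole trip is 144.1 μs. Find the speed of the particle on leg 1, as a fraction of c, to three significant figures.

Leg 1: speed unknown; τ_1 = 220.9/γ_1.
Leg 2: β = 0.945; γ = 1/√(1 − 0.945²) = 1/√0.1070 = 3.057; τ_2 = 246.0/3.057 = 80.46 μs.
Leg 3: γ = 142.5; τ_3 = 470.4/142.5 = 3.301 μs.
Total proper time: τ_1 + 80.46 + 3.301 = 144.1, so τ_1 = 144.1 − 83.76 = 60.34 μs.
γ_1 = 220.9/60.34 = 3.661; β = √(1 − 1/γ²) = √0.9254.

β = 0.962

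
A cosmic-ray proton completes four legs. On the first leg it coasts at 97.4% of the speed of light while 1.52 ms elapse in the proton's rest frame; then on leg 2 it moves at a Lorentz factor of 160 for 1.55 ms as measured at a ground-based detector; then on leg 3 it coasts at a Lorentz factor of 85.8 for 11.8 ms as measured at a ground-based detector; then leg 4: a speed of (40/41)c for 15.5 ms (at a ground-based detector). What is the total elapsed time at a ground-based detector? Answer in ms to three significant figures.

Leg 1: β = 0.974; γ = 1/√(1 − 0.974²) = 1/√0.05132 = 4.414; Δt_1 = 4.414 × 1.52 = 6.709 ms.
Leg 2: 1.55 ms is already measured at a ground-based detector.
Leg 3: 11.8 ms is already measured at a ground-based detector.
Leg 4: 15.5 ms is already measured at a ground-based detector.
Total: 6.709 + 1.550 + 11.80 + 15.50 ms.

Δt = 35.6 ms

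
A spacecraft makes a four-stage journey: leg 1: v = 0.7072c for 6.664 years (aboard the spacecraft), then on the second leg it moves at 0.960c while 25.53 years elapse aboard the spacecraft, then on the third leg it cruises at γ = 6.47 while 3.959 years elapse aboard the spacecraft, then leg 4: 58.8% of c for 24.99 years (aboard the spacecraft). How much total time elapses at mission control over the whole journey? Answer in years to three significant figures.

Leg 1: γ = 1/√(1 − 0.7072²) = 1/√0.4999 = 1.414; Δt_1 = 1.414 × 6.664 = 9.426 years.
Leg 2: γ = 1/√(1 − 0.960²) = 1/√0.07840 = 3.571; Δt_2 = 3.571 × 25.53 = 91.18 years.
Leg 3: γ = 6.47; Δt_3 = 6.470 × 3.959 = 25.61 years.
Leg 4: β = 0.588; γ = 1/√(1 − 0.588²) = 1/√0.6543 = 1.236; Δt_4 = 1.236 × 24.99 = 30.90 years.
Total: 9.426 + 91.18 + 25.61 + 30.90 years.

Δt = 157 years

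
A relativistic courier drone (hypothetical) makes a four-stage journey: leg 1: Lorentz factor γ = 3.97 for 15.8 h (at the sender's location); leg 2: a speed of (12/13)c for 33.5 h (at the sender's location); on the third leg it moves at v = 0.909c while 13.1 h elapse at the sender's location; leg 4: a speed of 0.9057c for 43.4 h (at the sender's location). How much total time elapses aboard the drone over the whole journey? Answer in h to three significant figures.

Leg 1: γ = 3.97; τ_1 = 15.8/3.970 = 3.980 h.
Leg 2: γ = 1/√(1 − (12/13)²) = 13/5 = 2.600; τ_2 = 33.5/2.600 = 12.88 h.
Leg 3: γ = 1/√(1 − 0.909²) = 1/√0.1737 = 2.399; τ_3 = 13.1/2.399 = 5.460 h.
Leg 4: γ = 1/√(1 − 0.9057²) = 1/√0.1797 = 2.359; τ_4 = 43.4/2.359 = 18.40 h.
Total: 3.980 + 12.88 + 5.460 + 18.40 h.

τ = 40.7 h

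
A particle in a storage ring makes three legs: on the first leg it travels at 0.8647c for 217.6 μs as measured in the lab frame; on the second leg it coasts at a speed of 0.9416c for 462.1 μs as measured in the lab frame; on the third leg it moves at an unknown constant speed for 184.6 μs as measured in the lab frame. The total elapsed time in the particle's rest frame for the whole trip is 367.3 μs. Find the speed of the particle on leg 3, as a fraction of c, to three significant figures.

Leg 1: γ = 1/√(1 − 0.8647²) = 1/√0.2523 = 1.991; τ_1 = 217.6/1.991 = 109.3 μs.
Leg 2: γ = 1/√(1 − 0.9416²) = 1/√0.1134 = 2.970; τ_2 = 462.1/2.970 = 155.6 μs.
Leg 3: speed unknown; τ_3 = 184.6/γ_3.
Total proper time: 109.3 + 155.6 + τ_3 = 367.3, so τ_3 = 367.3 − 264.9 = 102.4 μs.
γ_3 = 184.6/102.4 = 1.803; β = √(1 − 1/γ²) = √0.6923.

β = 0.832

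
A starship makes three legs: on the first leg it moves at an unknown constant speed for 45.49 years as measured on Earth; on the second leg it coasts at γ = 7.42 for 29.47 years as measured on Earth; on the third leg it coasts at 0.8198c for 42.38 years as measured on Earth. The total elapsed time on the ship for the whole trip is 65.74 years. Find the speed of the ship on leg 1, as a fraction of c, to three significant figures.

Leg 1: speed unknown; τ_1 = 45.49/γ_1.
Leg 2: γ = 7.42; τ_2 = 29.47/7.420 = 3.972 years.
Leg 3: γ = 1/√(1 − 0.8198²) = 1/√0.3279 = 1.746; τ_3 = 42.38/1.746 = 24.27 years.
Total proper time: τ_1 + 3.972 + 24.27 = 65.74, so τ_1 = 65.74 − 28.24 = 37.50 years.
γ_1 = 45.49/37.50 = 1.213; β = √(1 − 1/γ²) = √0.3205.

β = 0.566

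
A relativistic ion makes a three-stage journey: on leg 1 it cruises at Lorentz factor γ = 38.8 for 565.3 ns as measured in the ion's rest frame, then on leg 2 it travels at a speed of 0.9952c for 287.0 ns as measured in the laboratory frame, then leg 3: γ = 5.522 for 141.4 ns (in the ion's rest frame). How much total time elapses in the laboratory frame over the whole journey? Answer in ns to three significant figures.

Leg 1: γ = 38.8; Δt_1 = 38.80 × 565.3 = 2.193×10⁴ ns.
Leg 2: 287.0 ns is already measured in the laboratory frame.
Leg 3: γ = 5.522; Δt_3 = 5.522 × 141.4 = 780.8 ns.
Total: 2.193×10⁴ + 287.0 + 780.8 ns.

Δt = 2.30×10⁴ ns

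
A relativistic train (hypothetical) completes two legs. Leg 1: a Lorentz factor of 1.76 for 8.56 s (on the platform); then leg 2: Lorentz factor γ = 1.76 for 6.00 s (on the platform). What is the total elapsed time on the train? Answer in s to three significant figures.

Leg 1: γ = 1.76; τ_1 = 8.56/1.760 = 4.864 s.
Leg 2: γ = 1.76; τ_2 = 6.00/1.760 = 3.409 s.
Total: 4.864 + 3.409 s.

τ = 8.27 s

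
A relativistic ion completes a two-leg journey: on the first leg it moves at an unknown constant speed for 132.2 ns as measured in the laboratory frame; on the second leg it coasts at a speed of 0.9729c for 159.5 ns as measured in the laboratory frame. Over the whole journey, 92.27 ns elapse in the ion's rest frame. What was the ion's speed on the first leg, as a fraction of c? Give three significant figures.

β = 0.908

Leg 1: speed unknown; τ_1 = 132.2/γ_1.
Leg 2: γ = 1/√(1 − 0.9729²) = 1/√0.05347 = 4.325; τ_2 = 159.5/4.325 = 36.88 ns.
Total proper time: τ_1 + 36.88 = 92.27, so τ_1 = 92.27 − 36.88 = 55.39 ns.
γ_1 = 132.2/55.39 = 2.387; β = √(1 − 1/γ²) = √0.8245.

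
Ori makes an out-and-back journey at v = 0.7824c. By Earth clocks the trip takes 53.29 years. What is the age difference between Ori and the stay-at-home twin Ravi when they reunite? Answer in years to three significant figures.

γ = 1/√(1 − 0.7824²) = 1/√0.3879 = 1.606
Ori's elapsed proper time: τ = 53.29/1.606 = 33.19 years.
Age gap = Δt − τ = 53.29 − 33.19 years.

Δt − τ = 20.1 years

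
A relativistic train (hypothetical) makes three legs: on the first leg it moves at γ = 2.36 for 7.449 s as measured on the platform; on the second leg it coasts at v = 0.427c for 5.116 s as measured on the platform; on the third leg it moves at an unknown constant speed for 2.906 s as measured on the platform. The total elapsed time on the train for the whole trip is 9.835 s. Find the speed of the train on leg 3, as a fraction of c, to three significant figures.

Leg 1: γ = 2.36; τ_1 = 7.449/2.360 = 3.156 s.
Leg 2: γ = 1/√(1 − 0.427²) = 1/√0.8177 = 1.106; τ_2 = 5.116/1.106 = 4.626 s.
Leg 3: speed unknown; τ_3 = 2.906/γ_3.
Total proper time: 3.156 + 4.626 + τ_3 = 9.835, so τ_3 = 9.835 − 7.783 = 2.052 s.
γ_3 = 2.906/2.052 = 1.416; β = √(1 − 1/γ²) = √0.5011.

β = 0.708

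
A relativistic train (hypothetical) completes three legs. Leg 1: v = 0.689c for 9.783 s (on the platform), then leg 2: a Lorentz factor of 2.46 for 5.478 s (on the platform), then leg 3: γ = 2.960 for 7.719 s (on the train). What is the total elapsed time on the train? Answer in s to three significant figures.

Leg 1: γ = 1/√(1 − 0.689²) = 1/√0.5253 = 1.380; τ_1 = 9.783/1.380 = 7.090 s.
Leg 2: γ = 2.46; τ_2 = 5.478/2.460 = 2.227 s.
Leg 3: 7.719 s is already measured on the train.
Total: 7.090 + 2.227 + 7.719 s.

τ = 17.0 s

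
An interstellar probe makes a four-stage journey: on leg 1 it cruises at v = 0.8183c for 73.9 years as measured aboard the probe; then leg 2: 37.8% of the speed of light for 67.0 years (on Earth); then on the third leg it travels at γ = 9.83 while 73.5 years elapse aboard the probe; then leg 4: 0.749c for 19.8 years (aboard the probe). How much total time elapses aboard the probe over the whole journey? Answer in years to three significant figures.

Leg 1: 73.9 years is already measured aboard the probe.
Leg 2: β = 0.378; γ = 1/√(1 − 0.378²) = 1/√0.8571 = 1.080; τ_2 = 67.0/1.080 = 62.03 years.
Leg 3: 73.5 years is already measured aboard the probe.
Leg 4: 19.8 years is already measured aboard the probe.
Total: 73.90 + 62.03 + 73.50 + 19.80 years.

τ = 229 years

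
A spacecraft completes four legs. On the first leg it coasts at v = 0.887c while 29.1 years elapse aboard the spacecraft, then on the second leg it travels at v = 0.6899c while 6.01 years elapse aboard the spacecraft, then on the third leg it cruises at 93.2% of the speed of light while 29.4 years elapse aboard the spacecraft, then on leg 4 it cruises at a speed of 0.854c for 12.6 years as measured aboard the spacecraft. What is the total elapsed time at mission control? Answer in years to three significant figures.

Leg 1: γ = 1/√(1 − 0.887²) = 1/√0.2132 = 2.166; Δt_1 = 2.166 × 29.1 = 63.02 years.
Leg 2: γ = 1/√(1 − 0.6899²) = 1/√0.5240 = 1.381; Δt_2 = 1.381 × 6.01 = 8.302 years.
Leg 3: β = 0.932; γ = 1/√(1 − 0.932²) = 1/√0.1314 = 2.759; Δt_3 = 2.759 × 29.4 = 81.11 years.
Leg 4: γ = 1/√(1 − 0.854²) = 1/√0.2707 = 1.922; Δt_4 = 1.922 × 12.6 = 24.22 years.
Total: 63.02 + 8.302 + 81.11 + 24.22 years.

Δt = 177 years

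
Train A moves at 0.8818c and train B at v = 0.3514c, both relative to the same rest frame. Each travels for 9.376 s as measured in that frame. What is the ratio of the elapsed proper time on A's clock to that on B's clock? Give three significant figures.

τ_A/τ_B = 0.504

A: γ = 1/√(1 − 0.8818²) = 1/√0.2224 = 2.120. B: γ = 1/√(1 − 0.3514²) = 1/√0.8765 = 1.068.
τ_A/τ_B = γ_B/γ_A = 1.068/2.120 = 0.5037, so τ_A/τ_B = 0.5037.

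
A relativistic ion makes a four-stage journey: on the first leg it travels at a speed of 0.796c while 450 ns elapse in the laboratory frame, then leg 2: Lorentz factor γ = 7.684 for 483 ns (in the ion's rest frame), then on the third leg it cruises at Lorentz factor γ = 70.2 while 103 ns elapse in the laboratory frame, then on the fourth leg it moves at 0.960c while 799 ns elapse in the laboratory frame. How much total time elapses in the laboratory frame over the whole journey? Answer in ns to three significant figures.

Leg 1: 450 ns is already measured in the laboratory frame.
Leg 2: γ = 7.684; Δt_2 = 7.684 × 483 = 3711 ns.
Leg 3: 103 ns is already measured in the laboratory frame.
Leg 4: 799 ns is already measured in the laboratory frame.
Total: 450.0 + 3711 + 103.0 + 799.0 ns.

Δt = 5060 ns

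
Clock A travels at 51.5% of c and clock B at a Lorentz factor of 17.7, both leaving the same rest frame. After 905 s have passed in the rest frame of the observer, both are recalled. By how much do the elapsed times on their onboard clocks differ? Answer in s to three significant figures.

|τ_A − τ_B| = 725 s

A: β = 0.515; γ = 1/√(1 − 0.515²) = 1/√0.7348 = 1.167; τ_A = 905/1.167 = 775.8 s.
B: γ = 17.7; τ_B = 905/17.70 = 51.13 s.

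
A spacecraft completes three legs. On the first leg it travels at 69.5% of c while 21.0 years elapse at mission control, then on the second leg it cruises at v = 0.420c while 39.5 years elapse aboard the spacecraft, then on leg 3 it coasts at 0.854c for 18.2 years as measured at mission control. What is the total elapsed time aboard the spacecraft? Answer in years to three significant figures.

Leg 1: β = 0.695; γ = 1/√(1 − 0.695²) = 1/√0.5170 = 1.391; τ_1 = 21.0/1.391 = 15.10 years.
Leg 2: 39.5 years is already measured aboard the spacecraft.
Leg 3: γ = 1/√(1 − 0.854²) = 1/√0.2707 = 1.922; τ_3 = 18.2/1.922 = 9.469 years.
Total: 15.10 + 39.50 + 9.469 years.

τ = 64.1 years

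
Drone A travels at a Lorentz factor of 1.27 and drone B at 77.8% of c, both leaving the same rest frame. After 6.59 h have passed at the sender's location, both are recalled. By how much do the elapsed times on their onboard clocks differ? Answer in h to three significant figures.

A: γ = 1.27; τ_A = 6.59/1.270 = 5.189 h.
B: β = 0.778; γ = 1/√(1 − 0.778²) = 1/√0.3947 = 1.592; τ_B = 6.59/1.592 = 4.140 h.

|τ_A − τ_B| = 1.05 h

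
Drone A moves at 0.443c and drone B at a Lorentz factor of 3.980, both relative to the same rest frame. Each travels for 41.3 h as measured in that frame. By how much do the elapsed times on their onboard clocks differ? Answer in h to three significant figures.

|τ_A − τ_B| = 26.6 h

A: γ = 1/√(1 − 0.443²) = 1/√0.8038 = 1.115; τ_A = 41.3/1.115 = 37.03 h.
B: γ = 3.980; τ_B = 41.3/3.980 = 10.38 h.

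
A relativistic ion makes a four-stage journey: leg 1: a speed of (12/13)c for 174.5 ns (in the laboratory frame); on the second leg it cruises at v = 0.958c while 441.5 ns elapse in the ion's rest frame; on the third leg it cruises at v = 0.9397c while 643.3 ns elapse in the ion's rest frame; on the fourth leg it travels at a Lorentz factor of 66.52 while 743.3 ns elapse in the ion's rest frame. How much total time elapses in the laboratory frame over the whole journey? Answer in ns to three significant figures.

Δt = 5.30×10⁴ ns

Leg 1: 174.5 ns is already measured in the laboratory frame.
Leg 2: γ = 1/√(1 − 0.958²) = 1/√0.08224 = 3.487; Δt_2 = 3.487 × 441.5 = 1540 ns.
Leg 3: γ = 1/√(1 − 0.9397²) = 1/√0.1170 = 2.924; Δt_3 = 2.924 × 643.3 = 1881 ns.
Leg 4: γ = 66.52; Δt_4 = 66.52 × 743.3 = 4.944×10⁴ ns.
Total: 174.5 + 1540 + 1881 + 4.944×10⁴ ns.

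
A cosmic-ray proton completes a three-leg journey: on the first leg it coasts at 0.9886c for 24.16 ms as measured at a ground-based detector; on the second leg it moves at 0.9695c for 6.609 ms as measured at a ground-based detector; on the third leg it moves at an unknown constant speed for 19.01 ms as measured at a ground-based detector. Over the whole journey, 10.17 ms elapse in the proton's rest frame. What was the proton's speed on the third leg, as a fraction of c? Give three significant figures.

β = 0.966

Leg 1: γ = 1/√(1 − 0.9886²) = 1/√0.02267 = 6.642; τ_1 = 24.16/6.642 = 3.638 ms.
Leg 2: γ = 1/√(1 − 0.9695²) = 1/√0.06007 = 4.080; τ_2 = 6.609/4.080 = 1.620 ms.
Leg 3: speed unknown; τ_3 = 19.01/γ_3.
Total proper time: 3.638 + 1.620 + τ_3 = 10.17, so τ_3 = 10.17 − 5.257 = 4.913 ms.
γ_3 = 19.01/4.913 = 3.870; β = √(1 − 1/γ²) = √0.9332.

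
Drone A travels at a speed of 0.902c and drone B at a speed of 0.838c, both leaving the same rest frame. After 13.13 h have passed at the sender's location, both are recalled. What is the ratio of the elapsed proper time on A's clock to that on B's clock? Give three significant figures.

τ_A/τ_B = 0.791

A: γ = 1/√(1 − 0.902²) = 1/√0.1864 = 2.316. B: γ = 1/√(1 − 0.838²) = 1/√0.2978 = 1.833.
τ_A/τ_B = γ_B/γ_A = 1.833/2.316 = 0.7912, so τ_A/τ_B = 0.7912.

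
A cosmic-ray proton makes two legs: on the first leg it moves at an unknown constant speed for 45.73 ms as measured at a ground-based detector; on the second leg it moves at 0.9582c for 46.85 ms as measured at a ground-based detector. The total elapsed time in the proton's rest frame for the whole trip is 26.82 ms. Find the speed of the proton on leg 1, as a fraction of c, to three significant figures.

β = 0.956

Leg 1: speed unknown; τ_1 = 45.73/γ_1.
Leg 2: γ = 1/√(1 − 0.9582²) = 1/√0.08185 = 3.495; τ_2 = 46.85/3.495 = 13.40 ms.
Total proper time: τ_1 + 13.40 = 26.82, so τ_1 = 26.82 − 13.40 = 13.42 ms.
γ_1 = 45.73/13.42 = 3.409; β = √(1 − 1/γ²) = √0.9139.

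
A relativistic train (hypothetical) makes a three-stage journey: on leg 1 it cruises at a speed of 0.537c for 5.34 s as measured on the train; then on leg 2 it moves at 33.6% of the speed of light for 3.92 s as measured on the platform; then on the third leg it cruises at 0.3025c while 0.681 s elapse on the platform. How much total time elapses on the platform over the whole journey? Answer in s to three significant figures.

Δt = 10.9 s

Leg 1: γ = 1/√(1 − 0.537²) = 1/√0.7116 = 1.185; Δt_1 = 1.185 × 5.34 = 6.330 s.
Leg 2: 3.92 s is already measured on the platform.
Leg 3: 0.681 s is already measured on the platform.
Total: 6.330 + 3.920 + 0.6810 s.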